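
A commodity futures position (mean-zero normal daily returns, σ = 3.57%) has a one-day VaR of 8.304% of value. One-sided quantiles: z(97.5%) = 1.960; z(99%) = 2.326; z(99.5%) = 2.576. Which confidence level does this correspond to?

99%

Implied z = VaR/σ = 8.304 / 3.57 = 2.326.
This matches z(99%) = 2.326.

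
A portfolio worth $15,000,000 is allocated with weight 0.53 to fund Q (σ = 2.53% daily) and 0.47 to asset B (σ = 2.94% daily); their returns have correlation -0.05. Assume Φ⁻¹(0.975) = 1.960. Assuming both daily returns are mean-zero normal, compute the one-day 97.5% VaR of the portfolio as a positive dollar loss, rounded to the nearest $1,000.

$552,000

σ_p² = 0.53²·2.53² + 0.47²·2.94² + 2·-0.05·0.53·0.47·2.53·2.94 = 3.5221 (%²).
σ_p = √3.5221 = 1.877%.
VaR = 1.960 × 1.877% = 3.679%; on $15,000,000 that is $551,850.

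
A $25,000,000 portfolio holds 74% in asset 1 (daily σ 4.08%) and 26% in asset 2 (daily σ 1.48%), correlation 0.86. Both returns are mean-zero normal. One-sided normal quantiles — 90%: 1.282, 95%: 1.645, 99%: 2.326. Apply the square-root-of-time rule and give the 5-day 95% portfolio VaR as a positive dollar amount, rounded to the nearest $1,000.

$3,086,000

σ_p = √(0.74²·4.08² + 0.26²·1.48² + 2·0.86·0.74·0.26·4.08·1.48) = 3.356%.
σ_{5d} = 3.356% × √5 = 7.504%.
VaR = 1.645 × 7.504% = 12.344%; on $25,000,000 that is $3,086,000.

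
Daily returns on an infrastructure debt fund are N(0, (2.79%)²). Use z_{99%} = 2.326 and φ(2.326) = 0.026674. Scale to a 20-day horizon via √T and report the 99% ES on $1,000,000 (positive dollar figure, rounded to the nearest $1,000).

$333,000

σ_{20d} = 2.79% × √20 = 12.477%.
ES multiplier = φ(z)/(1−α) = 0.026674/0.01 = 2.667.
ES = 12.477% × 2.667 = 33.276%; on $1,000,000: $332,760.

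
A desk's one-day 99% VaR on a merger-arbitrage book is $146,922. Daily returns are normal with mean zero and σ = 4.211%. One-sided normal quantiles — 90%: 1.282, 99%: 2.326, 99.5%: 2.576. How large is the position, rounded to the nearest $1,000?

VaR as a fraction of value: z·σ = 2.326 × 4.211% = 9.79479%.
Position = $146,922 / 0.0979479 = $1,500,002.

$1,500,000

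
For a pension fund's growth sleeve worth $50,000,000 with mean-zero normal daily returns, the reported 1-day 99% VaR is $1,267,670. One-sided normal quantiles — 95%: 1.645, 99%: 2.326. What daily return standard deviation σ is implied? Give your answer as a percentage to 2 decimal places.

1.09%

VaR as a fraction: $1,267,670 / $50,000,000 = 2.535%.
σ = VaR / z = 2.535% / 2.326 = 1.090%.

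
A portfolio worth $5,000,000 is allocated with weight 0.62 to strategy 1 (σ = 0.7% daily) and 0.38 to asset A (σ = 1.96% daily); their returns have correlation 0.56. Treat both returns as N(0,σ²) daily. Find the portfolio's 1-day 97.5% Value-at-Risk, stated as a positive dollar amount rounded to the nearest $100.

$103,000

σ_p² = 0.62²·0.7² + 0.38²·1.96² + 2·0.56·0.62·0.38·0.7·1.96 = 1.1051 (%²).
σ_p = √1.1051 = 1.051%.
At 97.5%, z = 1.960.
VaR = 1.960 × 1.051% = 2.060%; on $5,000,000 that is $103,000.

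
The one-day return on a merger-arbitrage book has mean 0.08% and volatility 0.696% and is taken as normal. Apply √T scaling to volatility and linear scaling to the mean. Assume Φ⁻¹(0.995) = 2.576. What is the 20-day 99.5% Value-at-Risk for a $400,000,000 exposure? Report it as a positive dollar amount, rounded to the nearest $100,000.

$25,700,000

σ_{20d} = 0.696% × √20 = 3.113%; μ_{20d} = 20 × 0.08% = 1.600%.
VaR = −(1.600%) + 2.576 × 3.113% = 6.419%.
On $400,000,000: 0.06419 × $400,000,000 = $25,676,000.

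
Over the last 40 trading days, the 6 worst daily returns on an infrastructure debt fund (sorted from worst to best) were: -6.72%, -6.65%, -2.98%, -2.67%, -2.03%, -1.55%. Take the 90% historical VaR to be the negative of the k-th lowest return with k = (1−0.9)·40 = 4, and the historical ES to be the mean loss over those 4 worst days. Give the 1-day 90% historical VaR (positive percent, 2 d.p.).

k = 4; the 4th lowest return is -2.67%, so VaR = 2.67%.

2.67%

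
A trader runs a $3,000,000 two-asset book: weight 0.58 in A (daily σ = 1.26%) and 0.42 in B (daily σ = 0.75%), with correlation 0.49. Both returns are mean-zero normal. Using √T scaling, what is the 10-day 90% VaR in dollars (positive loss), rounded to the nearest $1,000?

σ_p = √(0.58²·1.26² + 0.42²·0.75² + 2·0.49·0.58·0.42·1.26·0.75) = 0.927%.
σ_{10d} = 0.927% × √10 = 2.931%.
z(90%) = 1.282.
VaR = 1.282 × 2.931% = 3.758%; on $3,000,000 that is $112,740.

$113,000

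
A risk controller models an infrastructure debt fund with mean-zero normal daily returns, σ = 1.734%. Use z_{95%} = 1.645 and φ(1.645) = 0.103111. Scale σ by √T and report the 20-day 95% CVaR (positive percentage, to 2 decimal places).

σ_{20d} = 1.734% × √20 = 7.755%.
ES multiplier = φ(z)/(1−α) = 0.103111/0.05 = 2.062.
ES = 7.755% × 2.062 = 15.991%.

15.99%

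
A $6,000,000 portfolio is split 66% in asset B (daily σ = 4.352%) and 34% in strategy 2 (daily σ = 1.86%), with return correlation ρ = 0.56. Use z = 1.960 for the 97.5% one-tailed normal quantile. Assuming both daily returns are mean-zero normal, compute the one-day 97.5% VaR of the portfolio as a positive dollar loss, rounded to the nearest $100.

σ_p² = 0.66²·4.352² + 0.34²·1.86² + 2·0.56·0.66·0.34·4.352·1.86 = 10.6846 (%²).
σ_p = √10.6846 = 3.269%.
VaR = 1.960 × 3.269% = 6.407%; on $6,000,000 that is $384,420.

$384,400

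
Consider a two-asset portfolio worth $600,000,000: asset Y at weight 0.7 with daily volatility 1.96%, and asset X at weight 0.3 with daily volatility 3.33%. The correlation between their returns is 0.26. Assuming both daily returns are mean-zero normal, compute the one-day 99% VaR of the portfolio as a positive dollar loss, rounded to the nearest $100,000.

σ_p² = 0.7²·1.96² + 0.3²·3.33² + 2·0.26·0.7·0.3·1.96·3.33 = 3.5931 (%²).
σ_p = √3.5931 = 1.896%.
At 99%, z = 2.326.
VaR = 2.326 × 1.896% = 4.410%; on $600,000,000 that is $26,460,000.

$26,500,000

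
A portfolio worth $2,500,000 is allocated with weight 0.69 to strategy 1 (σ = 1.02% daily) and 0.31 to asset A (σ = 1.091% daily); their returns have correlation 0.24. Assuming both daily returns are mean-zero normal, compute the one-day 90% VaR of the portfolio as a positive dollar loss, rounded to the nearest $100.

σ_p² = 0.69²·1.02² + 0.31²·1.091² + 2·0.24·0.69·0.31·1.02·1.091 = 0.7240 (%²).
σ_p = √0.7240 = 0.851%.
At 90%, z = 1.282.
VaR = 1.282 × 0.851% = 1.091%; on $2,500,000 that is $27,275.

$27,300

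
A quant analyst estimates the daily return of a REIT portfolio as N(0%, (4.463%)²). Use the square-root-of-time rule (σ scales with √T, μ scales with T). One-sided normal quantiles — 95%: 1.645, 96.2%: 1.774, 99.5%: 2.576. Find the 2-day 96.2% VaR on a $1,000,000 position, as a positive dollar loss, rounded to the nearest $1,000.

σ_{2d} = 4.463% × √2 = 6.312%.
VaR = 1.774 × 6.312% = 11.197%.
On $1,000,000: 0.11197 × $1,000,000 = $111,970.

$112,000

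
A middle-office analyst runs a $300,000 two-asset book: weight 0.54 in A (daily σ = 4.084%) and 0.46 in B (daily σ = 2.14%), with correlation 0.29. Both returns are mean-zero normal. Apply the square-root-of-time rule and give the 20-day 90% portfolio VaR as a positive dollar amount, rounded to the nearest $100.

σ_p = √(0.54²·4.084² + 0.46²·2.14² + 2·0.29·0.54·0.46·4.084·2.14) = 2.663%.
σ_{20d} = 2.663% × √20 = 11.909%.
z(90%) = 1.282.
VaR = 1.282 × 11.909% = 15.267%; on $300,000 that is $45,801.

$45,800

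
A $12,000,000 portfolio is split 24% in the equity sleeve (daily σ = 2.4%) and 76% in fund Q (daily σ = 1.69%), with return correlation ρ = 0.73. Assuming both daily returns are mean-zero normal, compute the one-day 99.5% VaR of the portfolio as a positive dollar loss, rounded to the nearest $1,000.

σ_p² = 0.24²·2.4² + 0.76²·1.69² + 2·0.73·0.24·0.76·2.4·1.69 = 3.0616 (%²).
σ_p = √3.0616 = 1.750%.
At 99.5%, z = 2.576.
VaR = 2.576 × 1.750% = 4.508%; on $12,000,000 that is $540,960.

$541,000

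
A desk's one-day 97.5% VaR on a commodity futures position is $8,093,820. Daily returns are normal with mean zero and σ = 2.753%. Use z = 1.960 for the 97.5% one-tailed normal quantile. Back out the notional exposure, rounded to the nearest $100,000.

$150,000,000

VaR as a fraction of value: z·σ = 1.960 × 2.753% = 5.39588%.
Position = $8,093,820 / 0.0539588 = $150,000,000.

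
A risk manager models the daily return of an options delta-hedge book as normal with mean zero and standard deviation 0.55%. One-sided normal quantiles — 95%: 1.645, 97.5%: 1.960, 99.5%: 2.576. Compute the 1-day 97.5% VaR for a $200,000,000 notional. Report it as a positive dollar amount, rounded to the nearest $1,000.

VaR = z·σ = 1.960 × 0.55% = 1.078%.
On $200,000,000: 0.01078 × $200,000,000 = $2,156,000.

$2,156,000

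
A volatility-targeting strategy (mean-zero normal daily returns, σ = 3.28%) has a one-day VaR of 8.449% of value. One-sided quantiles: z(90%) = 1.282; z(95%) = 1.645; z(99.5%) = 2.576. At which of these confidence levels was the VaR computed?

Implied z = VaR/σ = 8.449 / 3.28 = 2.576.
This matches z(99.5%) = 2.576.

99.5%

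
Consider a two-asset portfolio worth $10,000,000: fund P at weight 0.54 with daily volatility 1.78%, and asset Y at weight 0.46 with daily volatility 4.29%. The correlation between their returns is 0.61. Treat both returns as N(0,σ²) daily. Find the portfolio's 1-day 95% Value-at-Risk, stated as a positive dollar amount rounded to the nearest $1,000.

σ_p² = 0.54²·1.78² + 0.46²·4.29² + 2·0.61·0.54·0.46·1.78·4.29 = 7.1323 (%²).
σ_p = √7.1323 = 2.671%.
At 95%, z = 1.645.
VaR = 1.645 × 2.671% = 4.394%; on $10,000,000 that is $439,400.

$439,000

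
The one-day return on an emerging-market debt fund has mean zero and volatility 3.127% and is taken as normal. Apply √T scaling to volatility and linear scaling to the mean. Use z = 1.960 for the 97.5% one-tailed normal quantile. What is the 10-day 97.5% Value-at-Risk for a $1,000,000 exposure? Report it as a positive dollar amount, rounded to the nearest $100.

σ_{10d} = 3.127% × √10 = 9.888%.
VaR = 1.960 × 9.888% = 19.380%.
On $1,000,000: 0.19380 × $1,000,000 = $193,800.

$193,800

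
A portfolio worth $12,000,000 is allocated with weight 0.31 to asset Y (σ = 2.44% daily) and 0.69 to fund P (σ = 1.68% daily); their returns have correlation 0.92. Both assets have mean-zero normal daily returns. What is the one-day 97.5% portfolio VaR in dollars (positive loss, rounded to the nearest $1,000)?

$442,000

σ_p² = 0.31²·2.44² + 0.69²·1.68² + 2·0.92·0.31·0.69·2.44·1.68 = 3.5292 (%²).
σ_p = √3.5292 = 1.879%.
At 97.5%, z = 1.960.
VaR = 1.960 × 1.879% = 3.683%; on $12,000,000 that is $441,960.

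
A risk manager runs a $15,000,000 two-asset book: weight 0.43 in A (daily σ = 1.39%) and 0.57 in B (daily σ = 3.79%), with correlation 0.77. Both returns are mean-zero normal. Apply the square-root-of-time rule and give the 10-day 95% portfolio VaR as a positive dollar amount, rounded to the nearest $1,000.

σ_p = √(0.43²·1.39² + 0.57²·3.79² + 2·0.77·0.43·0.57·1.39·3.79) = 2.648%.
σ_{10d} = 2.648% × √10 = 8.374%.
z(95%) = 1.645.
VaR = 1.645 × 8.374% = 13.775%; on $15,000,000 that is $2,066,250.

$2,066,000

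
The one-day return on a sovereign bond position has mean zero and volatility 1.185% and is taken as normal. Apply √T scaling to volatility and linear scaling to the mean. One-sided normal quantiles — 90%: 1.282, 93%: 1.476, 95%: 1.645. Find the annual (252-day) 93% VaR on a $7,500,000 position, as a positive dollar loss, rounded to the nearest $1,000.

σ_{252d} = 1.185% × √252 = 18.811%.
VaR = 1.476 × 18.811% = 27.765%.
On $7,500,000: 0.27765 × $7,500,000 = $2,082,375.

$2,082,000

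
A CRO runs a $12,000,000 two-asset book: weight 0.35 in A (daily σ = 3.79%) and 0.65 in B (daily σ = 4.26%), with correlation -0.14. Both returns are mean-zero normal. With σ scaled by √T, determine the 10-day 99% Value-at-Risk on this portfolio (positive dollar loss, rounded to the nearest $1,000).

σ_p = √(0.35²·3.79² + 0.65²·4.26² + 2·-0.14·0.35·0.65·3.79·4.26) = 2.898%.
σ_{10d} = 2.898% × √10 = 9.164%.
z(99%) = 2.326.
VaR = 2.326 × 9.164% = 21.315%; on $12,000,000 that is $2,557,800.

$2,558,000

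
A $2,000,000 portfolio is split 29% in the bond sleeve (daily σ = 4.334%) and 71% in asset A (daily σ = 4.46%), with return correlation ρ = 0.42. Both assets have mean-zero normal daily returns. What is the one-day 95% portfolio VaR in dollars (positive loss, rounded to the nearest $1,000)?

$127,000

σ_p² = 0.29²·4.334² + 0.71²·4.46² + 2·0.42·0.29·0.71·4.334·4.46 = 14.9502 (%²).
σ_p = √14.9502 = 3.867%.
At 95%, z = 1.645.
VaR = 1.645 × 3.867% = 6.361%; on $2,000,000 that is $127,220.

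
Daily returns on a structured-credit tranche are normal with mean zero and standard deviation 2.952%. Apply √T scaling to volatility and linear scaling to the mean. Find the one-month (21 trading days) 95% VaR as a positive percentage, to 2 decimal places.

At 95%, z = 1.645.
σ_{21d} = 2.952% × √21 = 13.528%.
VaR = 1.645 × 13.528% = 22.254%.

22.25%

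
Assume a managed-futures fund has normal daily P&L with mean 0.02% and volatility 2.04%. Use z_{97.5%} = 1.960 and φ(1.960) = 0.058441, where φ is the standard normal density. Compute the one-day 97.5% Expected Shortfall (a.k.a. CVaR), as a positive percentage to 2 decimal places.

Tail multiplier: φ(z)/(1−α) = 0.058441 / 0.025 = 2.338.
ES = −(0.02%) + 2.04% × 2.338 = 4.750%.

4.75%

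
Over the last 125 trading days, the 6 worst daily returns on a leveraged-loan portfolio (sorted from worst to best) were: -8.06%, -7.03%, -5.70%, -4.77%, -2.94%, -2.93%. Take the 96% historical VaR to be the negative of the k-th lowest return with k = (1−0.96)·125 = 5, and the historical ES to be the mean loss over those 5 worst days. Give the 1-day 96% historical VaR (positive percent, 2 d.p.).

k = 5; the 5th lowest return is -2.94%, so VaR = 2.94%.

2.94%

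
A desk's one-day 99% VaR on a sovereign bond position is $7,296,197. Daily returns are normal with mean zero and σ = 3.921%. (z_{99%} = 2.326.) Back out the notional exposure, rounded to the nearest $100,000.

$80,000,000

VaR as a fraction of value: z·σ = 2.326 × 3.921% = 9.12025%.
Position = $7,296,197 / 0.0912025 = $80,000,002.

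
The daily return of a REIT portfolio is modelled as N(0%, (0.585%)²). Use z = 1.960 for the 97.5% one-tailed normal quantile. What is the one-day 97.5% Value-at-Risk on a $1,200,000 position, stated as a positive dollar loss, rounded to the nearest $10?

VaR = z·σ = 1.960 × 0.585% = 1.147%.
On $1,200,000: 0.01147 × $1,200,000 = $13,764.

$13,760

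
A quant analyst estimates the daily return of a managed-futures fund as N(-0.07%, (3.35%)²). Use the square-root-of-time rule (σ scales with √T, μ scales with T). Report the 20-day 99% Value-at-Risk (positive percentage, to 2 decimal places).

36.25%

At 99%, z = 2.326.
σ_{20d} = 3.35% × √20 = 14.982%; μ_{20d} = 20 × -0.07% = -1.400%.
VaR = −(-1.400%) + 2.326 × 14.982% = 36.248%.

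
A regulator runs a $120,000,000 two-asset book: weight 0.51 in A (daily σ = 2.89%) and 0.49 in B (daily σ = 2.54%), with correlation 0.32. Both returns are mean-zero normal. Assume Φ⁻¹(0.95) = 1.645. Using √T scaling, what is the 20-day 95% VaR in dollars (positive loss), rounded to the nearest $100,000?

$19,500,000

σ_p = √(0.51²·2.89² + 0.49²·2.54² + 2·0.32·0.51·0.49·2.89·2.54) = 2.213%.
σ_{20d} = 2.213% × √20 = 9.897%.
VaR = 1.645 × 9.897% = 16.281%; on $120,000,000 that is $19,537,200.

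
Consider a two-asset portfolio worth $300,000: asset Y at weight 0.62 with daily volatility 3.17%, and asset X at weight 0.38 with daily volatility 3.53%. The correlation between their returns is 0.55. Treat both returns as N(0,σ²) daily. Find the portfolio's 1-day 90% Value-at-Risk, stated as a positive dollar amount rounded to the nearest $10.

σ_p² = 0.62²·3.17² + 0.38²·3.53² + 2·0.55·0.62·0.38·3.17·3.53 = 8.5622 (%²).
σ_p = √8.5622 = 2.926%.
At 90%, z = 1.282.
VaR = 1.282 × 2.926% = 3.751%; on $300,000 that is $11,253.

$11,250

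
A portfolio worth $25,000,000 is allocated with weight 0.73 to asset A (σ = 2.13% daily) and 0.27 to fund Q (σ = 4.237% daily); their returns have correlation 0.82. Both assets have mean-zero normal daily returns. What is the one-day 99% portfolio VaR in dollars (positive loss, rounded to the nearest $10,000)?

$1,500,000

σ_p² = 0.73²·2.13² + 0.27²·4.237² + 2·0.82·0.73·0.27·2.13·4.237 = 6.6436 (%²).
σ_p = √6.6436 = 2.578%.
At 99%, z = 2.326.
VaR = 2.326 × 2.578% = 5.996%; on $25,000,000 that is $1,499,000.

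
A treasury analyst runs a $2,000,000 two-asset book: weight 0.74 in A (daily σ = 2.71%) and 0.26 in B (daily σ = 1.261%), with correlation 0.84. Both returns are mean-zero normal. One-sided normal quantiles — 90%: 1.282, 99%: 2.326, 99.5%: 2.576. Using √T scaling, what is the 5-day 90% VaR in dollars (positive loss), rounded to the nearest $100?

σ_p = √(0.74²·2.71² + 0.26²·1.261² + 2·0.84·0.74·0.26·2.71·1.261) = 2.288%.
σ_{5d} = 2.288% × √5 = 5.116%.
VaR = 1.282 × 5.116% = 6.559%; on $2,000,000 that is $131,180.

$131,200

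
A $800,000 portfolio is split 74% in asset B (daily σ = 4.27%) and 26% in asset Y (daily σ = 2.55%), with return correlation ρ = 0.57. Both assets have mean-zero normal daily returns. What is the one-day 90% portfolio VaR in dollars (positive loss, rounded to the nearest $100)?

$36,700

σ_p² = 0.74²·4.27² + 0.26²·2.55² + 2·0.57·0.74·0.26·4.27·2.55 = 12.8121 (%²).
σ_p = √12.8121 = 3.579%.
At 90%, z = 1.282.
VaR = 1.282 × 3.579% = 4.588%; on $800,000 that is $36,704.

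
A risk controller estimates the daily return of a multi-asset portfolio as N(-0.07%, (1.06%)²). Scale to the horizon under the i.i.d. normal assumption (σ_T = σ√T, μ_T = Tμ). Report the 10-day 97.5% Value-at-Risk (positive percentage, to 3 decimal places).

At 97.5%, z = 1.960.
σ_{10d} = 1.06% × √10 = 3.352%; μ_{10d} = 10 × -0.07% = -0.700%.
VaR = −(-0.700%) + 1.960 × 3.352% = 7.270%.

7.270%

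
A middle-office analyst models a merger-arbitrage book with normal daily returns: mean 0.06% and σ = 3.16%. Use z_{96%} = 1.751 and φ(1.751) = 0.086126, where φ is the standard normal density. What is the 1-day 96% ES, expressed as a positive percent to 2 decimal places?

Tail multiplier: φ(z)/(1−α) = 0.086126 / 0.04 = 2.153.
ES = −(0.06%) + 3.16% × 2.153 = 6.743%.

6.74%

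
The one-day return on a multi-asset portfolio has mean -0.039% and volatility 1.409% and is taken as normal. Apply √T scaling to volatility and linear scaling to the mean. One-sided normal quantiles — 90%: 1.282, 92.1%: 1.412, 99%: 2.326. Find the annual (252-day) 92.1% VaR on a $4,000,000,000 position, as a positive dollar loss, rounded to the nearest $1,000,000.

$1,656,000,000

σ_{252d} = 1.409% × √252 = 22.367%; μ_{252d} = 252 × -0.039% = -9.828%.
VaR = −(-9.828%) + 1.412 × 22.367% = 41.410%.
On $4,000,000,000: 0.41410 × $4,000,000,000 = $1,656,400,000.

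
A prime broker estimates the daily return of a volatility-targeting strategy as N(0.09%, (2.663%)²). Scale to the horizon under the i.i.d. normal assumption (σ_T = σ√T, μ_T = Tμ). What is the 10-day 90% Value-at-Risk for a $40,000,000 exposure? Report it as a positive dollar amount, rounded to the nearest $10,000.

At 90%, z = 1.282.
σ_{10d} = 2.663% × √10 = 8.421%; μ_{10d} = 10 × 0.09% = 0.900%.
VaR = −(0.900%) + 1.282 × 8.421% = 9.896%.
On $40,000,000: 0.09896 × $40,000,000 = $3,958,400.

$3,960,000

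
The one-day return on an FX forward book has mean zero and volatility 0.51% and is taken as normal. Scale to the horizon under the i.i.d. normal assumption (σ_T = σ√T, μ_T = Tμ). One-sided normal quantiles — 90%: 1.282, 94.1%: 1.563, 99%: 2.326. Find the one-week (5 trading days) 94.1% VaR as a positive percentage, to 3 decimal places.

σ_{5d} = 0.51% × √5 = 1.140%.
VaR = 1.563 × 1.140% = 1.782%.

1.782%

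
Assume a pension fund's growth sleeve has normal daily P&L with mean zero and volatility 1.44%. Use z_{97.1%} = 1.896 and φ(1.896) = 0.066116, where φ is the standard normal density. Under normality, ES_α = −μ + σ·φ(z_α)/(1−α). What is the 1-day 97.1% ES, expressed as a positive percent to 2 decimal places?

3.28%

Tail multiplier: φ(z)/(1−α) = 0.066116 / 0.029 = 2.280.
ES = 1.44% × 2.280 = 3.283%.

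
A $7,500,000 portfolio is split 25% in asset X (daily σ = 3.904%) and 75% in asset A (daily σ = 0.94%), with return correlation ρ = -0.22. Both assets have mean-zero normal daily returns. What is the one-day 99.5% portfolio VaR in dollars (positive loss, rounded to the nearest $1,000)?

$207,000

σ_p² = 0.25²·3.904² + 0.75²·0.94² + 2·-0.22·0.25·0.75·3.904·0.94 = 1.1468 (%²).
σ_p = √1.1468 = 1.071%.
At 99.5%, z = 2.576.
VaR = 2.576 × 1.071% = 2.759%; on $7,500,000 that is $206,925.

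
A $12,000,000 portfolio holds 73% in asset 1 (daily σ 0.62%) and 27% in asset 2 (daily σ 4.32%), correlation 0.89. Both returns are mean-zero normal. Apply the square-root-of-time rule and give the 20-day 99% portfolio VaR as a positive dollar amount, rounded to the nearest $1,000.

σ_p = √(0.73²·0.62² + 0.27²·4.32² + 2·0.89·0.73·0.27·0.62·4.32) = 1.583%.
σ_{20d} = 1.583% × √20 = 7.079%.
z(99%) = 2.326.
VaR = 2.326 × 7.079% = 16.466%; on $12,000,000 that is $1,975,920.

$1,976,000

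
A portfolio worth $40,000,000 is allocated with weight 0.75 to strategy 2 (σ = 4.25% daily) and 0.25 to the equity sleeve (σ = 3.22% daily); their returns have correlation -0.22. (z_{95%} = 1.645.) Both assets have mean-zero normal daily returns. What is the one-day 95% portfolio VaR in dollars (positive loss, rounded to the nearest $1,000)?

$2,047,000

σ_p² = 0.75²·4.25² + 0.25²·3.22² + 2·-0.22·0.75·0.25·4.25·3.22 = 9.6792 (%²).
σ_p = √9.6792 = 3.111%.
VaR = 1.645 × 3.111% = 5.118%; on $40,000,000 that is $2,047,200.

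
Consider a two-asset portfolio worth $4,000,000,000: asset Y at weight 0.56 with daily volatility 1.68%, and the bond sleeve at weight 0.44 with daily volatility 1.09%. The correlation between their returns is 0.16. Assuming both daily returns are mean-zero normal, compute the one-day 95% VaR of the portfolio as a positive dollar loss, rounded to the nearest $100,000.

σ_p² = 0.56²·1.68² + 0.44²·1.09² + 2·0.16·0.56·0.44·1.68·1.09 = 1.2595 (%²).
σ_p = √1.2595 = 1.122%.
At 95%, z = 1.645.
VaR = 1.645 × 1.122% = 1.846%; on $4,000,000,000 that is $73,840,000.

$73,800,000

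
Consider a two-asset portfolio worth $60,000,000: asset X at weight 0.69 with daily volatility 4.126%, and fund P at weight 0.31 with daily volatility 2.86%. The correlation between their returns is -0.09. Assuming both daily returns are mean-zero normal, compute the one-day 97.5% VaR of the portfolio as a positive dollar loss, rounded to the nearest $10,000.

$3,420,000

σ_p² = 0.69²·4.126² + 0.31²·2.86² + 2·-0.09·0.69·0.31·4.126·2.86 = 8.4368 (%²).
σ_p = √8.4368 = 2.905%.
At 97.5%, z = 1.960.
VaR = 1.960 × 2.905% = 5.694%; on $60,000,000 that is $3,416,400.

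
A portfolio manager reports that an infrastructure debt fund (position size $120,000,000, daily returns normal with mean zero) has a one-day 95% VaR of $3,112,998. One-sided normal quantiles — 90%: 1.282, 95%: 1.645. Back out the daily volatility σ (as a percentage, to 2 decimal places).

1.58%

VaR as a fraction: $3,112,998 / $120,000,000 = 2.594%.
σ = VaR / z = 2.594% / 1.645 = 1.577%.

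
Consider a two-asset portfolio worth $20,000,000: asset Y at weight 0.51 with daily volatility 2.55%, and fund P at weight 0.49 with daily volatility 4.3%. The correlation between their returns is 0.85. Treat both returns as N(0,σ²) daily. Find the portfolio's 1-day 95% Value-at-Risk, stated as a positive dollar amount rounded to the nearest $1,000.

$1,081,000

σ_p² = 0.51²·2.55² + 0.49²·4.3² + 2·0.85·0.51·0.49·2.55·4.3 = 10.7890 (%²).
σ_p = √10.7890 = 3.285%.
At 95%, z = 1.645.
VaR = 1.645 × 3.285% = 5.404%; on $20,000,000 that is $1,080,800.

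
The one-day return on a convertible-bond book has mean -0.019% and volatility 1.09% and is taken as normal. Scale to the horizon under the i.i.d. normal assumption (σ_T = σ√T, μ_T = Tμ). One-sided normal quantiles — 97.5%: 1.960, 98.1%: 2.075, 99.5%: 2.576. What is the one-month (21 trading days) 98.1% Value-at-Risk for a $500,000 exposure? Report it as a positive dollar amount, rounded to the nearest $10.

$53,820

σ_{21d} = 1.09% × √21 = 4.995%; μ_{21d} = 21 × -0.019% = -0.399%.
VaR = −(-0.399%) + 2.075 × 4.995% = 10.764%.
On $500,000: 0.10764 × $500,000 = $53,820.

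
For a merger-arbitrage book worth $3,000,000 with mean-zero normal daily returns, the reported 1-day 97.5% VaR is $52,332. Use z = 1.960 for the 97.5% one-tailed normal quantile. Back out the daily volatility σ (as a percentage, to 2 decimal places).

VaR as a fraction: $52,332 / $3,000,000 = 1.744%.
σ = VaR / z = 1.744% / 1.960 = 0.890%.

0.89%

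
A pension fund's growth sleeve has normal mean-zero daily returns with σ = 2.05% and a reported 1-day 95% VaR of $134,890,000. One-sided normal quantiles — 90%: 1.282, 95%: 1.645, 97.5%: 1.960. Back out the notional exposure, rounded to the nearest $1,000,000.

$4,000,000,000

VaR as a fraction of value: z·σ = 1.645 × 2.05% = 3.37225%.
Position = $134,890,000 / 0.0337225 = $4,000,000,000.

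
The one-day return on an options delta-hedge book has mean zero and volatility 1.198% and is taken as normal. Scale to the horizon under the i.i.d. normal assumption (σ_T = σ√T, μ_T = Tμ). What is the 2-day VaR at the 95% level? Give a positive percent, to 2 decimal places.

At 95%, z = 1.645.
σ_{2d} = 1.198% × √2 = 1.694%.
VaR = 1.645 × 1.694% = 2.787%.

2.79%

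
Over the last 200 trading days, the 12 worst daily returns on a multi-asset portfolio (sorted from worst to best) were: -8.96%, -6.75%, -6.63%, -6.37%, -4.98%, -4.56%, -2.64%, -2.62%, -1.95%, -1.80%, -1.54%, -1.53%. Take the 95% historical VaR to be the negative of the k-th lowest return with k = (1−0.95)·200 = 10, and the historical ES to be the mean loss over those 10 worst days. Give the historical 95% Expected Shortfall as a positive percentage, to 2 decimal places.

4.73%

The 10 worst returns sum to -47.26%.
ES = −(-47.26%) / 10 = 4.726% ≈ 4.73%.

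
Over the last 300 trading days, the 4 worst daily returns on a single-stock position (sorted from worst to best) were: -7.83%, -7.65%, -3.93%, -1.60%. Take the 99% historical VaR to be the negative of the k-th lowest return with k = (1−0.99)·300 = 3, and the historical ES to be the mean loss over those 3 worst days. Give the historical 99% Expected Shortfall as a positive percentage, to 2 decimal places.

6.47%

The 3 worst returns sum to -19.41%.
ES = −(-19.41%) / 3 = 6.47%.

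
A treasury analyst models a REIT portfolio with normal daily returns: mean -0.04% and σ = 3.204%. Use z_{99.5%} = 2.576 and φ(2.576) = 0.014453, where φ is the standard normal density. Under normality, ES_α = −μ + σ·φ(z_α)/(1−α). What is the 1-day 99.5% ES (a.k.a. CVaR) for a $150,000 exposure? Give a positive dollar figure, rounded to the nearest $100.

$14,000

Tail multiplier: φ(z)/(1−α) = 0.014453 / 0.005 = 2.891.
ES = −(-0.04%) + 3.204% × 2.891 = 9.303%.
On $150,000: 0.09303 × $150,000 = $13,954.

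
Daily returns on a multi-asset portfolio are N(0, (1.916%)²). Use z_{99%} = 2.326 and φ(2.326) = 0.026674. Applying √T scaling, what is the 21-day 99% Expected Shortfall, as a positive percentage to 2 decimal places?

σ_{21d} = 1.916% × √21 = 8.780%.
ES multiplier = φ(z)/(1−α) = 0.026674/0.01 = 2.667.
ES = 8.780% × 2.667 = 23.416%.

23.42%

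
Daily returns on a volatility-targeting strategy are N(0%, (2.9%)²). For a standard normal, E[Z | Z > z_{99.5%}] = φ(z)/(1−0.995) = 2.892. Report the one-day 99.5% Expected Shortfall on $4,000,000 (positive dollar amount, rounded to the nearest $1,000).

ES = 2.9% × 2.892 = 8.387%.
On $4,000,000: 0.08387 × $4,000,000 = $335,480.

$335,000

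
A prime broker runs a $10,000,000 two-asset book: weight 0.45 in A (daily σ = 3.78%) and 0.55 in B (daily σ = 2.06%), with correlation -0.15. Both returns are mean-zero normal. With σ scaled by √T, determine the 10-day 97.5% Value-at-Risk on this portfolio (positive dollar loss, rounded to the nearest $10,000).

$1,180,000

σ_p = √(0.45²·3.78² + 0.55²·2.06² + 2·-0.15·0.45·0.55·3.78·2.06) = 1.897%.
σ_{10d} = 1.897% × √10 = 5.999%.
z(97.5%) = 1.960.
VaR = 1.960 × 5.999% = 11.758%; on $10,000,000 that is $1,175,800.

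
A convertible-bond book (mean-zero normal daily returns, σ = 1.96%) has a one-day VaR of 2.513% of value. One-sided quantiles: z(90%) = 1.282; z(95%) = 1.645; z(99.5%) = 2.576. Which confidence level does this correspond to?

90%

Implied z = VaR/σ = 2.513 / 1.96 = 1.282.
This matches z(90%) = 1.282.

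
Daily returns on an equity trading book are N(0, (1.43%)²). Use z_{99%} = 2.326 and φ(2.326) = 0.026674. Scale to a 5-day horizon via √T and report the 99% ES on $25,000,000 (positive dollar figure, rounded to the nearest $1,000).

σ_{5d} = 1.43% × √5 = 3.198%.
ES multiplier = φ(z)/(1−α) = 0.026674/0.01 = 2.667.
ES = 3.198% × 2.667 = 8.529%; on $25,000,000: $2,132,250.

$2,132,000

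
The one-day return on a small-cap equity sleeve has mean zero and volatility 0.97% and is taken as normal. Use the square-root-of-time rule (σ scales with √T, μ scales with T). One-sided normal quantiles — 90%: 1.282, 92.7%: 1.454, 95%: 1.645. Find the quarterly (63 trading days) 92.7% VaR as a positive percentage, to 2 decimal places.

σ_{63d} = 0.97% × √63 = 7.699%.
VaR = 1.454 × 7.699% = 11.194%.

11.19%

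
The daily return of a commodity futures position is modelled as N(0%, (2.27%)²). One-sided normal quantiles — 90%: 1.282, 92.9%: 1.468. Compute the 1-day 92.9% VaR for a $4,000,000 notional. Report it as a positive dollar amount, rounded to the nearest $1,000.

VaR = z·σ = 1.468 × 2.27% = 3.332%.
On $4,000,000: 0.03332 × $4,000,000 = $133,280.

$133,000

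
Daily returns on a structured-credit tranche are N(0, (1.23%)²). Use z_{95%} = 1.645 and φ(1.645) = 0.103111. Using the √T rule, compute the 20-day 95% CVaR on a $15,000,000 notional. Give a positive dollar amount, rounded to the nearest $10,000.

σ_{20d} = 1.23% × √20 = 5.501%.
ES multiplier = φ(z)/(1−α) = 0.103111/0.05 = 2.062.
ES = 5.501% × 2.062 = 11.343%; on $15,000,000: $1,701,450.

$1,700,000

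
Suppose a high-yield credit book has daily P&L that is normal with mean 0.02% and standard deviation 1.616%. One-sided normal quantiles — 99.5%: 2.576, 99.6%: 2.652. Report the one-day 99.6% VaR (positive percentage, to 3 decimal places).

4.266%

VaR = −μ + z·σ = −(0.02%) + 2.652 × 1.616% = 4.266%.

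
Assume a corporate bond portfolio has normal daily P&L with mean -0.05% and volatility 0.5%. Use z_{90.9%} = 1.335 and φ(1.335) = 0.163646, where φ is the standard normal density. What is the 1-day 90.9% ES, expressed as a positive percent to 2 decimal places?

Tail multiplier: φ(z)/(1−α) = 0.163646 / 0.091 = 1.798.
ES = −(-0.05%) + 0.5% × 1.798 = 0.949%.

0.95%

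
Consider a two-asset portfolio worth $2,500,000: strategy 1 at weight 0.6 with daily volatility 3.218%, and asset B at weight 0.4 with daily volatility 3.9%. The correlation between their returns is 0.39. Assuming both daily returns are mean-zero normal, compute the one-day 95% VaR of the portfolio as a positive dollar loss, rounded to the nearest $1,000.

σ_p² = 0.6²·3.218² + 0.4²·3.9² + 2·0.39·0.6·0.4·3.218·3.9 = 8.5110 (%²).
σ_p = √8.5110 = 2.917%.
At 95%, z = 1.645.
VaR = 1.645 × 2.917% = 4.798%; on $2,500,000 that is $119,950.

$120,000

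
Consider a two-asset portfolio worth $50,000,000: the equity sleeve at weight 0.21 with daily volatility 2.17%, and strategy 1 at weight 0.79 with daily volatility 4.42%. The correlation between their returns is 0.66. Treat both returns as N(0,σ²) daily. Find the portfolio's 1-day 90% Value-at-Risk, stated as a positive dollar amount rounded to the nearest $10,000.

σ_p² = 0.21²·2.17² + 0.79²·4.42² + 2·0.66·0.21·0.79·2.17·4.42 = 14.5007 (%²).
σ_p = √14.5007 = 3.808%.
At 90%, z = 1.282.
VaR = 1.282 × 3.808% = 4.882%; on $50,000,000 that is $2,441,000.

$2,440,000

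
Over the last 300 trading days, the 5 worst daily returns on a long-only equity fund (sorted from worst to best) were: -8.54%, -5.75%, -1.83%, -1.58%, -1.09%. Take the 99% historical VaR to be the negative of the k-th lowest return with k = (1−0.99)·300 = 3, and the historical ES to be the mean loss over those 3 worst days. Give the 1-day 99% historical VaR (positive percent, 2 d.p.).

1.83%

k = 3; the 3rd lowest return is -1.83%, so VaR = 1.83%.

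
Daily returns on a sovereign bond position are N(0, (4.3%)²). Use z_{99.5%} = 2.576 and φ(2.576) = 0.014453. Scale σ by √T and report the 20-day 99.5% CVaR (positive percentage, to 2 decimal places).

55.59%

σ_{20d} = 4.3% × √20 = 19.230%.
ES multiplier = φ(z)/(1−α) = 0.014453/0.005 = 2.891.
ES = 19.230% × 2.891 = 55.594%.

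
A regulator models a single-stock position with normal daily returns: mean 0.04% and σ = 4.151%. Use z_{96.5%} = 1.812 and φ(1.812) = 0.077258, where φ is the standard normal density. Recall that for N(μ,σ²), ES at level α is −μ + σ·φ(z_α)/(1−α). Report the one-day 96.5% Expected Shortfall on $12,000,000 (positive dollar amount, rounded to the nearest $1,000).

Tail multiplier: φ(z)/(1−α) = 0.077258 / 0.035 = 2.207.
ES = −(0.04%) + 4.151% × 2.207 = 9.121%.
On $12,000,000: 0.09121 × $12,000,000 = $1,094,520.

$1,095,000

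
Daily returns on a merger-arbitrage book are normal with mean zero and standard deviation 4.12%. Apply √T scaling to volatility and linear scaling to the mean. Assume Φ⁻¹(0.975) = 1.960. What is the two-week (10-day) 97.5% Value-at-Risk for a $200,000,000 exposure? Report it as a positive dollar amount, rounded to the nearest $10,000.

$51,070,000

σ_{10d} = 4.12% × √10 = 13.029%.
VaR = 1.960 × 13.029% = 25.537%.
On $200,000,000: 0.25537 × $200,000,000 = $51,074,000.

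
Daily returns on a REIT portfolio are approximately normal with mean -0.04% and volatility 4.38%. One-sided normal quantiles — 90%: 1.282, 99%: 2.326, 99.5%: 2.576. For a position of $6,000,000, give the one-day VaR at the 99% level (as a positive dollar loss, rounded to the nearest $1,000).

VaR = −μ + z·σ = −(-0.04%) + 2.326 × 4.38% = 10.228%.
On $6,000,000: 0.10228 × $6,000,000 = $613,680.

$614,000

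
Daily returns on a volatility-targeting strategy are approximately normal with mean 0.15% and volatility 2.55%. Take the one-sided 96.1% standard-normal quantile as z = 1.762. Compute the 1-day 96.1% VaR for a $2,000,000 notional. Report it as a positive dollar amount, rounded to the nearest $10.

VaR = −μ + z·σ = −(0.15%) + 1.762 × 2.55% = 4.343%.
On $2,000,000: 0.04343 × $2,000,000 = $86,860.

$86,860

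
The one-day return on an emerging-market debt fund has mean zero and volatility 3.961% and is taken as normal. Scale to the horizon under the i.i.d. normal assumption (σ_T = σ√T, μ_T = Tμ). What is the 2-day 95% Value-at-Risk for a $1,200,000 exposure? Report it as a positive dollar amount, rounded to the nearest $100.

At 95%, z = 1.645.
σ_{2d} = 3.961% × √2 = 5.602%.
VaR = 1.645 × 5.602% = 9.215%.
On $1,200,000: 0.09215 × $1,200,000 = $110,580.

$110,600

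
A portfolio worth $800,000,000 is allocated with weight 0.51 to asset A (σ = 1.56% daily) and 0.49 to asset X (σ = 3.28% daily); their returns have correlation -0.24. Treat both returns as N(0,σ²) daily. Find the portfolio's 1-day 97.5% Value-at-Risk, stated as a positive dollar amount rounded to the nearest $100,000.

σ_p² = 0.51²·1.56² + 0.49²·3.28² + 2·-0.24·0.51·0.49·1.56·3.28 = 2.6023 (%²).
σ_p = √2.6023 = 1.613%.
At 97.5%, z = 1.960.
VaR = 1.960 × 1.613% = 3.161%; on $800,000,000 that is $25,288,000.

$25,300,000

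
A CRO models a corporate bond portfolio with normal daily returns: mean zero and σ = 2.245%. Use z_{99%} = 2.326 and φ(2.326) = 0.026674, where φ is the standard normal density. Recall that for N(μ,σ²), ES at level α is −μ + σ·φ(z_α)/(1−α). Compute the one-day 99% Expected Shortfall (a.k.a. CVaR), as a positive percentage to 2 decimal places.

5.99%

Tail multiplier: φ(z)/(1−α) = 0.026674 / 0.01 = 2.667.
ES = 2.245% × 2.667 = 5.987%.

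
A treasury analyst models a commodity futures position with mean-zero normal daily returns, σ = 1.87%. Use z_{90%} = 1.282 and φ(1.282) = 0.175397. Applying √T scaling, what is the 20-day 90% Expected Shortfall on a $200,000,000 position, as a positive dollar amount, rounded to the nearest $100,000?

σ_{20d} = 1.87% × √20 = 8.363%.
ES multiplier = φ(z)/(1−α) = 0.175397/0.1 = 1.754.
ES = 8.363% × 1.754 = 14.669%; on $200,000,000: $29,338,000.

$29,300,000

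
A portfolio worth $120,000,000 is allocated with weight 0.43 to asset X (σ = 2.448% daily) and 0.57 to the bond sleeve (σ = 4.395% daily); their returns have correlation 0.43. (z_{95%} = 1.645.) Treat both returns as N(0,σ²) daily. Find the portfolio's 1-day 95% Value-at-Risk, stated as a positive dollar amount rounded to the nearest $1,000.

$6,133,000

σ_p² = 0.43²·2.448² + 0.57²·4.395² + 2·0.43·0.43·0.57·2.448·4.395 = 9.6517 (%²).
σ_p = √9.6517 = 3.107%.
VaR = 1.645 × 3.107% = 5.111%; on $120,000,000 that is $6,133,200.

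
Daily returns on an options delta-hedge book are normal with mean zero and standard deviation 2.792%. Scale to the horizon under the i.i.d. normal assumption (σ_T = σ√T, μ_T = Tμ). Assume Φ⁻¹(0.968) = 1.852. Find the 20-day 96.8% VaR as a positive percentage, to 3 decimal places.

23.124%

σ_{20d} = 2.792% × √20 = 12.486%.
VaR = 1.852 × 12.486% = 23.124%.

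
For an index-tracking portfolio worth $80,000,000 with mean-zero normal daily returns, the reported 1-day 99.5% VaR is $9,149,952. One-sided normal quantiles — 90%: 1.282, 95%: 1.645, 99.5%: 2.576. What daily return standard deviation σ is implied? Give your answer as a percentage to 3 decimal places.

VaR as a fraction: $9,149,952 / $80,000,000 = 11.437%.
σ = VaR / z = 11.437% / 2.576 = 4.440%.

4.440%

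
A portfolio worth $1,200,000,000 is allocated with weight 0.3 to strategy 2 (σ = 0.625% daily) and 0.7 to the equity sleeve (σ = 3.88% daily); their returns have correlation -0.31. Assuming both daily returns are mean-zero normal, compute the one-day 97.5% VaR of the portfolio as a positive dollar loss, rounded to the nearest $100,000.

σ_p² = 0.3²·0.625² + 0.7²·3.88² + 2·-0.31·0.3·0.7·0.625·3.88 = 7.0961 (%²).
σ_p = √7.0961 = 2.664%.
At 97.5%, z = 1.960.
VaR = 1.960 × 2.664% = 5.221%; on $1,200,000,000 that is $62,652,000.

$62,700,000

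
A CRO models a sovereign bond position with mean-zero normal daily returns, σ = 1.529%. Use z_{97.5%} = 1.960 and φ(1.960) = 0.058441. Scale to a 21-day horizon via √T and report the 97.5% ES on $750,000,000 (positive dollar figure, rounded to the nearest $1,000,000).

$123,000,000

σ_{21d} = 1.529% × √21 = 7.007%.
ES multiplier = φ(z)/(1−α) = 0.058441/0.025 = 2.338.
ES = 7.007% × 2.338 = 16.382%; on $750,000,000: $122,865,000.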